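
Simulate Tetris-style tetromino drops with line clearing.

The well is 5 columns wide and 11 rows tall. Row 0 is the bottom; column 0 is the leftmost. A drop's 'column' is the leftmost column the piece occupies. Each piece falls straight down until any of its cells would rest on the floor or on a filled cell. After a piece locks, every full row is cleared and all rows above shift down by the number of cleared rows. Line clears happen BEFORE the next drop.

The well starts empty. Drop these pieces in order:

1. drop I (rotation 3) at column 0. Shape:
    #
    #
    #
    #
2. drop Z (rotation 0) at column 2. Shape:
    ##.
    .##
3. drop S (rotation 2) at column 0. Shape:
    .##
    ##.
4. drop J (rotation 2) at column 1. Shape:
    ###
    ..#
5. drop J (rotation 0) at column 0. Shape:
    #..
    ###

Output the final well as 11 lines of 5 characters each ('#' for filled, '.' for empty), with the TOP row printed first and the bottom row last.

Drop 1: I rot3 at col 0 lands with bottom-row=0; cleared 0 line(s) (total 0); column heights now [4 0 0 0 0], max=4
Drop 2: Z rot0 at col 2 lands with bottom-row=0; cleared 0 line(s) (total 0); column heights now [4 0 2 2 1], max=4
Drop 3: S rot2 at col 0 lands with bottom-row=4; cleared 0 line(s) (total 0); column heights now [5 6 6 2 1], max=6
Drop 4: J rot2 at col 1 lands with bottom-row=5; cleared 0 line(s) (total 0); column heights now [5 7 7 7 1], max=7
Drop 5: J rot0 at col 0 lands with bottom-row=7; cleared 0 line(s) (total 0); column heights now [9 8 8 7 1], max=9

Answer: .....
.....
#....
###..
.###.
.###.
##...
#....
#....
#.##.
#..##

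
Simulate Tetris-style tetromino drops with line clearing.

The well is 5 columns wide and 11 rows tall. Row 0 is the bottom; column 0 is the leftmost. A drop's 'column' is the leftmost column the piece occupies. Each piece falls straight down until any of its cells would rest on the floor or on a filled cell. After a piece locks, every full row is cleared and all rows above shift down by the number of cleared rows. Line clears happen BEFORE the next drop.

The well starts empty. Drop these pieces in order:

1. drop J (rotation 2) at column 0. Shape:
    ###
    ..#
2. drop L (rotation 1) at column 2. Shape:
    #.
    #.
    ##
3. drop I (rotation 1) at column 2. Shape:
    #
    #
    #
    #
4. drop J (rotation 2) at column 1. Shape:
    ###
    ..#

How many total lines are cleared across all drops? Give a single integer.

Answer: 0

Derivation:
Drop 1: J rot2 at col 0 lands with bottom-row=0; cleared 0 line(s) (total 0); column heights now [2 2 2 0 0], max=2
Drop 2: L rot1 at col 2 lands with bottom-row=2; cleared 0 line(s) (total 0); column heights now [2 2 5 3 0], max=5
Drop 3: I rot1 at col 2 lands with bottom-row=5; cleared 0 line(s) (total 0); column heights now [2 2 9 3 0], max=9
Drop 4: J rot2 at col 1 lands with bottom-row=8; cleared 0 line(s) (total 0); column heights now [2 10 10 10 0], max=10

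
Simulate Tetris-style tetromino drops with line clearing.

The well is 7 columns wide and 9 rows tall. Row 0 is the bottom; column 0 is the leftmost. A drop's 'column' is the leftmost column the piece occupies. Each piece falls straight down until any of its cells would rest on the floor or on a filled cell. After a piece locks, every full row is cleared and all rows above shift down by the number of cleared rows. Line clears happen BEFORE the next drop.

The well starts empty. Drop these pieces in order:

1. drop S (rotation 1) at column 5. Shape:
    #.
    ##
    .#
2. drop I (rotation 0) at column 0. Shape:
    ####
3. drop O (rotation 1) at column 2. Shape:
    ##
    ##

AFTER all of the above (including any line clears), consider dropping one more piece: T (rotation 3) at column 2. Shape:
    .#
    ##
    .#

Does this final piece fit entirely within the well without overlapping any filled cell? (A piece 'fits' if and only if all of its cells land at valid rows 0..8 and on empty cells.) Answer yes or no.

Drop 1: S rot1 at col 5 lands with bottom-row=0; cleared 0 line(s) (total 0); column heights now [0 0 0 0 0 3 2], max=3
Drop 2: I rot0 at col 0 lands with bottom-row=0; cleared 0 line(s) (total 0); column heights now [1 1 1 1 0 3 2], max=3
Drop 3: O rot1 at col 2 lands with bottom-row=1; cleared 0 line(s) (total 0); column heights now [1 1 3 3 0 3 2], max=3
Test piece T rot3 at col 2 (width 2): heights before test = [1 1 3 3 0 3 2]; fits = True

Answer: yes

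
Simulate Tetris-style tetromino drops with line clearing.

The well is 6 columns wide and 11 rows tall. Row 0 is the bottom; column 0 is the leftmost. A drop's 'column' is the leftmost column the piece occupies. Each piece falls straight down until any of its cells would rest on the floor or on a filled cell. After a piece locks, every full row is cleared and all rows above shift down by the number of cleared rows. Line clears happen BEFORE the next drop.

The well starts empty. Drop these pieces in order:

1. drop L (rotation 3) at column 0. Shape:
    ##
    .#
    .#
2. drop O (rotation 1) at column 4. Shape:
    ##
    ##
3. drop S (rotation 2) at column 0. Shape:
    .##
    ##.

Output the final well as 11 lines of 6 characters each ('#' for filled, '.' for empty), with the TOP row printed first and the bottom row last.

Answer: ......
......
......
......
......
......
.##...
##....
##....
.#..##
.#..##

Derivation:
Drop 1: L rot3 at col 0 lands with bottom-row=0; cleared 0 line(s) (total 0); column heights now [3 3 0 0 0 0], max=3
Drop 2: O rot1 at col 4 lands with bottom-row=0; cleared 0 line(s) (total 0); column heights now [3 3 0 0 2 2], max=3
Drop 3: S rot2 at col 0 lands with bottom-row=3; cleared 0 line(s) (total 0); column heights now [4 5 5 0 2 2], max=5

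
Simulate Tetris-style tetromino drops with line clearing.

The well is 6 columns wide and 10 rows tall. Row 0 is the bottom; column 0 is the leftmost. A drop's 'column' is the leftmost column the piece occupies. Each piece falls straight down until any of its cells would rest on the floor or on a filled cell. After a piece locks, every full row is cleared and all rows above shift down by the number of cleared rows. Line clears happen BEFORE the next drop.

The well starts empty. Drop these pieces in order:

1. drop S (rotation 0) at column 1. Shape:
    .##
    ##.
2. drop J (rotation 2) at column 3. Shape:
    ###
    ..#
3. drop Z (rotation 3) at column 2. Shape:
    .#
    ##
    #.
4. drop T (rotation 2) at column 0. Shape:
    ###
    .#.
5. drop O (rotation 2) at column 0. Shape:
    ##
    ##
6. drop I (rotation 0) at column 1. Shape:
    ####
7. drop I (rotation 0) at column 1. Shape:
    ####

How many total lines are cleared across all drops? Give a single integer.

Drop 1: S rot0 at col 1 lands with bottom-row=0; cleared 0 line(s) (total 0); column heights now [0 1 2 2 0 0], max=2
Drop 2: J rot2 at col 3 lands with bottom-row=1; cleared 0 line(s) (total 0); column heights now [0 1 2 3 3 3], max=3
Drop 3: Z rot3 at col 2 lands with bottom-row=2; cleared 0 line(s) (total 0); column heights now [0 1 4 5 3 3], max=5
Drop 4: T rot2 at col 0 lands with bottom-row=3; cleared 0 line(s) (total 0); column heights now [5 5 5 5 3 3], max=5
Drop 5: O rot2 at col 0 lands with bottom-row=5; cleared 0 line(s) (total 0); column heights now [7 7 5 5 3 3], max=7
Drop 6: I rot0 at col 1 lands with bottom-row=7; cleared 0 line(s) (total 0); column heights now [7 8 8 8 8 3], max=8
Drop 7: I rot0 at col 1 lands with bottom-row=8; cleared 0 line(s) (total 0); column heights now [7 9 9 9 9 3], max=9

Answer: 0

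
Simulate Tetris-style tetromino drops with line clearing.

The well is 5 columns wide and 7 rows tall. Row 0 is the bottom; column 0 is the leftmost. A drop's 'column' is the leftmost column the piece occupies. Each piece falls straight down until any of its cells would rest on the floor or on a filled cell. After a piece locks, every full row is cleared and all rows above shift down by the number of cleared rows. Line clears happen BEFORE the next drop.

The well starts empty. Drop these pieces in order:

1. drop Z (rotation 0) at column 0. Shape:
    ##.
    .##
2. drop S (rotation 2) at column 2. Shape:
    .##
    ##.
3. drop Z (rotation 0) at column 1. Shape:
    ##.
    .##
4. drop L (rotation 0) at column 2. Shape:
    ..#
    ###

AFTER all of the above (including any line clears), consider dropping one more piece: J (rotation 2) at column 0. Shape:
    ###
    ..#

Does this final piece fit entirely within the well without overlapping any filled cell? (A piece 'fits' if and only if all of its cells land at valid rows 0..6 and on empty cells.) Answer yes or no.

Answer: no

Derivation:
Drop 1: Z rot0 at col 0 lands with bottom-row=0; cleared 0 line(s) (total 0); column heights now [2 2 1 0 0], max=2
Drop 2: S rot2 at col 2 lands with bottom-row=1; cleared 0 line(s) (total 0); column heights now [2 2 2 3 3], max=3
Drop 3: Z rot0 at col 1 lands with bottom-row=3; cleared 0 line(s) (total 0); column heights now [2 5 5 4 3], max=5
Drop 4: L rot0 at col 2 lands with bottom-row=5; cleared 0 line(s) (total 0); column heights now [2 5 6 6 7], max=7
Test piece J rot2 at col 0 (width 3): heights before test = [2 5 6 6 7]; fits = False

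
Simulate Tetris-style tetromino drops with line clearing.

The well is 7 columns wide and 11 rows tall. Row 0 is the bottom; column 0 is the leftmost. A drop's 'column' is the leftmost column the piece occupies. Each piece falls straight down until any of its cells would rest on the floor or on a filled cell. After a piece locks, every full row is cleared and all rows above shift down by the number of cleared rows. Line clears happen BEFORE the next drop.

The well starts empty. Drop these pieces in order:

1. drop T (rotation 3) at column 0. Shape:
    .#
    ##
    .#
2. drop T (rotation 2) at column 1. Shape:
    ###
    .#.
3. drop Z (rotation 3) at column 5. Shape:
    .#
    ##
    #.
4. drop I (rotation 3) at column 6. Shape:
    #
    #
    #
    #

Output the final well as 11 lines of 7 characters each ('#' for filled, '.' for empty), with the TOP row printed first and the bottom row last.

Drop 1: T rot3 at col 0 lands with bottom-row=0; cleared 0 line(s) (total 0); column heights now [2 3 0 0 0 0 0], max=3
Drop 2: T rot2 at col 1 lands with bottom-row=2; cleared 0 line(s) (total 0); column heights now [2 4 4 4 0 0 0], max=4
Drop 3: Z rot3 at col 5 lands with bottom-row=0; cleared 0 line(s) (total 0); column heights now [2 4 4 4 0 2 3], max=4
Drop 4: I rot3 at col 6 lands with bottom-row=3; cleared 0 line(s) (total 0); column heights now [2 4 4 4 0 2 7], max=7

Answer: .......
.......
.......
.......
......#
......#
......#
.###..#
.##...#
##...##
.#...#.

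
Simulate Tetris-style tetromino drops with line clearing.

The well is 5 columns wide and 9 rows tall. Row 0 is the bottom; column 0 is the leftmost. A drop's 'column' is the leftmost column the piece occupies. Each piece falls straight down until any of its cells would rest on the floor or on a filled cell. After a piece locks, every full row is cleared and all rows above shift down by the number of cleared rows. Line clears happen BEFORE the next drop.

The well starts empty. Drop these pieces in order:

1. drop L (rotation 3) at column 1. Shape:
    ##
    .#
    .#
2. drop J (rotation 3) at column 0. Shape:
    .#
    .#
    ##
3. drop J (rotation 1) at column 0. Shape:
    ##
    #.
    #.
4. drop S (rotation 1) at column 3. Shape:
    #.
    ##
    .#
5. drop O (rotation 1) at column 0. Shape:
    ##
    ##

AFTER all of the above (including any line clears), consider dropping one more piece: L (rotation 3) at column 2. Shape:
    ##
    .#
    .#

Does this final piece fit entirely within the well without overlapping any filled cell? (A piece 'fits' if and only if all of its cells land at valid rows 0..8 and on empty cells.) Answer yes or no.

Drop 1: L rot3 at col 1 lands with bottom-row=0; cleared 0 line(s) (total 0); column heights now [0 3 3 0 0], max=3
Drop 2: J rot3 at col 0 lands with bottom-row=3; cleared 0 line(s) (total 0); column heights now [4 6 3 0 0], max=6
Drop 3: J rot1 at col 0 lands with bottom-row=4; cleared 0 line(s) (total 0); column heights now [7 7 3 0 0], max=7
Drop 4: S rot1 at col 3 lands with bottom-row=0; cleared 0 line(s) (total 0); column heights now [7 7 3 3 2], max=7
Drop 5: O rot1 at col 0 lands with bottom-row=7; cleared 0 line(s) (total 0); column heights now [9 9 3 3 2], max=9
Test piece L rot3 at col 2 (width 2): heights before test = [9 9 3 3 2]; fits = True

Answer: yes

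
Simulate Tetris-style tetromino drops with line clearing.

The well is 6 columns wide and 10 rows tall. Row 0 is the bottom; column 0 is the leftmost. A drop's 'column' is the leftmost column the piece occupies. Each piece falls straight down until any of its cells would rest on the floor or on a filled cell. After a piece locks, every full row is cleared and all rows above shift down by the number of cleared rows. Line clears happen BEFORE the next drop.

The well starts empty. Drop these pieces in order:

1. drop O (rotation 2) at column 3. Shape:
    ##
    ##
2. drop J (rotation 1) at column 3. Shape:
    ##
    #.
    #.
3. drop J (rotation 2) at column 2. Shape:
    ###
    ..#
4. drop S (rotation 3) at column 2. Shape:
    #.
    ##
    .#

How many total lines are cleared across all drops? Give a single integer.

Answer: 0

Derivation:
Drop 1: O rot2 at col 3 lands with bottom-row=0; cleared 0 line(s) (total 0); column heights now [0 0 0 2 2 0], max=2
Drop 2: J rot1 at col 3 lands with bottom-row=2; cleared 0 line(s) (total 0); column heights now [0 0 0 5 5 0], max=5
Drop 3: J rot2 at col 2 lands with bottom-row=5; cleared 0 line(s) (total 0); column heights now [0 0 7 7 7 0], max=7
Drop 4: S rot3 at col 2 lands with bottom-row=7; cleared 0 line(s) (total 0); column heights now [0 0 10 9 7 0], max=10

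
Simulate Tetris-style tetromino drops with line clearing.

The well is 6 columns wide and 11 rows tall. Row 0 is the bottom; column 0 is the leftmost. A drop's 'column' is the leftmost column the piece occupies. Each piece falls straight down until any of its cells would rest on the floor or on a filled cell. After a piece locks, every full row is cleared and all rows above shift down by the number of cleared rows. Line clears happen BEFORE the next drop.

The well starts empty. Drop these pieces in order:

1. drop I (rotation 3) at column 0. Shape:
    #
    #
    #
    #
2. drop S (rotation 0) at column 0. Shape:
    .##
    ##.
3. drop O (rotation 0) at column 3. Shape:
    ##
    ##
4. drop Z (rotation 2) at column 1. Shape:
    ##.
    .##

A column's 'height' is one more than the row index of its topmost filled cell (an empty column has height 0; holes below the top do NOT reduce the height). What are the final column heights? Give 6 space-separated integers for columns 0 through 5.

Answer: 5 8 8 7 2 0

Derivation:
Drop 1: I rot3 at col 0 lands with bottom-row=0; cleared 0 line(s) (total 0); column heights now [4 0 0 0 0 0], max=4
Drop 2: S rot0 at col 0 lands with bottom-row=4; cleared 0 line(s) (total 0); column heights now [5 6 6 0 0 0], max=6
Drop 3: O rot0 at col 3 lands with bottom-row=0; cleared 0 line(s) (total 0); column heights now [5 6 6 2 2 0], max=6
Drop 4: Z rot2 at col 1 lands with bottom-row=6; cleared 0 line(s) (total 0); column heights now [5 8 8 7 2 0], max=8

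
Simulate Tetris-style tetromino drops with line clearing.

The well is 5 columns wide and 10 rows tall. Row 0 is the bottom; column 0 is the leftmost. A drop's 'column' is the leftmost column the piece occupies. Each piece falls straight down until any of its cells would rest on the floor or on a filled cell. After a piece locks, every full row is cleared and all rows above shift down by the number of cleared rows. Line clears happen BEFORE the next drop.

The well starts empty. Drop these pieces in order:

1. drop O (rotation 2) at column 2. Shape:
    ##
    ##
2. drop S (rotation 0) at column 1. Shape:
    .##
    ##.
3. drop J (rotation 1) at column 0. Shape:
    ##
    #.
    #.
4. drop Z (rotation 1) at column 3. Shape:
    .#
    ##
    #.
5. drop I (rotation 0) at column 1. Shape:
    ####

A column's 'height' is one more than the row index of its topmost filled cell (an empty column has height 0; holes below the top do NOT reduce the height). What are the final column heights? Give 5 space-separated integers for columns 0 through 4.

Drop 1: O rot2 at col 2 lands with bottom-row=0; cleared 0 line(s) (total 0); column heights now [0 0 2 2 0], max=2
Drop 2: S rot0 at col 1 lands with bottom-row=2; cleared 0 line(s) (total 0); column heights now [0 3 4 4 0], max=4
Drop 3: J rot1 at col 0 lands with bottom-row=1; cleared 0 line(s) (total 0); column heights now [4 4 4 4 0], max=4
Drop 4: Z rot1 at col 3 lands with bottom-row=4; cleared 0 line(s) (total 0); column heights now [4 4 4 6 7], max=7
Drop 5: I rot0 at col 1 lands with bottom-row=7; cleared 0 line(s) (total 0); column heights now [4 8 8 8 8], max=8

Answer: 4 8 8 8 8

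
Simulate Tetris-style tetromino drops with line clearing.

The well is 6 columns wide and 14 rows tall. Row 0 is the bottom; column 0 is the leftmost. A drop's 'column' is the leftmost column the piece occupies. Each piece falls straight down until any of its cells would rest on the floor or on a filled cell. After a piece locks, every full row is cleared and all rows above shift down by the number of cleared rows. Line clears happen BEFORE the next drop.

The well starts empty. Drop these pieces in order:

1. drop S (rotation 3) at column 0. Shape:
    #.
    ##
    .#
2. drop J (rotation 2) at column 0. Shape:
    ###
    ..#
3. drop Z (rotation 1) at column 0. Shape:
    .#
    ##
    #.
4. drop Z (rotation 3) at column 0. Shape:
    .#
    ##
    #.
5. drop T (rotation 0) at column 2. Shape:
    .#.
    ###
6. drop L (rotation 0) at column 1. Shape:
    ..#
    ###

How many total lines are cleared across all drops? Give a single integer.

Answer: 0

Derivation:
Drop 1: S rot3 at col 0 lands with bottom-row=0; cleared 0 line(s) (total 0); column heights now [3 2 0 0 0 0], max=3
Drop 2: J rot2 at col 0 lands with bottom-row=2; cleared 0 line(s) (total 0); column heights now [4 4 4 0 0 0], max=4
Drop 3: Z rot1 at col 0 lands with bottom-row=4; cleared 0 line(s) (total 0); column heights now [6 7 4 0 0 0], max=7
Drop 4: Z rot3 at col 0 lands with bottom-row=6; cleared 0 line(s) (total 0); column heights now [8 9 4 0 0 0], max=9
Drop 5: T rot0 at col 2 lands with bottom-row=4; cleared 0 line(s) (total 0); column heights now [8 9 5 6 5 0], max=9
Drop 6: L rot0 at col 1 lands with bottom-row=9; cleared 0 line(s) (total 0); column heights now [8 10 10 11 5 0], max=11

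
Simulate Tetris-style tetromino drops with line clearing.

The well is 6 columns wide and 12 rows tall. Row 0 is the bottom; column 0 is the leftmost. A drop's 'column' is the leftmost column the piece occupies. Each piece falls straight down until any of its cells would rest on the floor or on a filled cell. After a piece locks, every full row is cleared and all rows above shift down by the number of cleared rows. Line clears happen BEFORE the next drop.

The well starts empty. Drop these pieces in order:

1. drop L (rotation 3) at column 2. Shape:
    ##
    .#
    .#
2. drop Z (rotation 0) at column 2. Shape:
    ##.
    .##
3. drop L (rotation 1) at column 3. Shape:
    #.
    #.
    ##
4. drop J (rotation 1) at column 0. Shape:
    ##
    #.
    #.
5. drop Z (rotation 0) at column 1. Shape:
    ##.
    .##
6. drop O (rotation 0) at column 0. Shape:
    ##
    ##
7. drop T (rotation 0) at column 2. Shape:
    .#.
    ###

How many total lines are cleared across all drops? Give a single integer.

Drop 1: L rot3 at col 2 lands with bottom-row=0; cleared 0 line(s) (total 0); column heights now [0 0 3 3 0 0], max=3
Drop 2: Z rot0 at col 2 lands with bottom-row=3; cleared 0 line(s) (total 0); column heights now [0 0 5 5 4 0], max=5
Drop 3: L rot1 at col 3 lands with bottom-row=5; cleared 0 line(s) (total 0); column heights now [0 0 5 8 6 0], max=8
Drop 4: J rot1 at col 0 lands with bottom-row=0; cleared 0 line(s) (total 0); column heights now [3 3 5 8 6 0], max=8
Drop 5: Z rot0 at col 1 lands with bottom-row=8; cleared 0 line(s) (total 0); column heights now [3 10 10 9 6 0], max=10
Drop 6: O rot0 at col 0 lands with bottom-row=10; cleared 0 line(s) (total 0); column heights now [12 12 10 9 6 0], max=12
Drop 7: T rot0 at col 2 lands with bottom-row=10; cleared 0 line(s) (total 0); column heights now [12 12 11 12 11 0], max=12

Answer: 0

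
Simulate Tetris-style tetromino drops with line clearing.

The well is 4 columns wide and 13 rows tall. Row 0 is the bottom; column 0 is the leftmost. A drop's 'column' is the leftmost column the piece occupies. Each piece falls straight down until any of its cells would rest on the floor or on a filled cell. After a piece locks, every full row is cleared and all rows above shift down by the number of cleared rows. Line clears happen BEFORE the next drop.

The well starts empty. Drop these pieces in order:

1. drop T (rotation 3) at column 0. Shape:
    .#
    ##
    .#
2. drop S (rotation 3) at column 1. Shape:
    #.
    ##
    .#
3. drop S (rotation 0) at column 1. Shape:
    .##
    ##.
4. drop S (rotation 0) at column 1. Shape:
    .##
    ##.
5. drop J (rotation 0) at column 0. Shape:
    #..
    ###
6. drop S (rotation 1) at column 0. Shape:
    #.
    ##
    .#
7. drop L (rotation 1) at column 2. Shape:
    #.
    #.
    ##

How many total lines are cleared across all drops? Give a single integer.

Drop 1: T rot3 at col 0 lands with bottom-row=0; cleared 0 line(s) (total 0); column heights now [2 3 0 0], max=3
Drop 2: S rot3 at col 1 lands with bottom-row=2; cleared 0 line(s) (total 0); column heights now [2 5 4 0], max=5
Drop 3: S rot0 at col 1 lands with bottom-row=5; cleared 0 line(s) (total 0); column heights now [2 6 7 7], max=7
Drop 4: S rot0 at col 1 lands with bottom-row=7; cleared 0 line(s) (total 0); column heights now [2 8 9 9], max=9
Drop 5: J rot0 at col 0 lands with bottom-row=9; cleared 0 line(s) (total 0); column heights now [11 10 10 9], max=11
Drop 6: S rot1 at col 0 lands with bottom-row=10; cleared 0 line(s) (total 0); column heights now [13 12 10 9], max=13
Drop 7: L rot1 at col 2 lands with bottom-row=10; cleared 1 line(s) (total 1); column heights now [12 11 12 9], max=12

Answer: 1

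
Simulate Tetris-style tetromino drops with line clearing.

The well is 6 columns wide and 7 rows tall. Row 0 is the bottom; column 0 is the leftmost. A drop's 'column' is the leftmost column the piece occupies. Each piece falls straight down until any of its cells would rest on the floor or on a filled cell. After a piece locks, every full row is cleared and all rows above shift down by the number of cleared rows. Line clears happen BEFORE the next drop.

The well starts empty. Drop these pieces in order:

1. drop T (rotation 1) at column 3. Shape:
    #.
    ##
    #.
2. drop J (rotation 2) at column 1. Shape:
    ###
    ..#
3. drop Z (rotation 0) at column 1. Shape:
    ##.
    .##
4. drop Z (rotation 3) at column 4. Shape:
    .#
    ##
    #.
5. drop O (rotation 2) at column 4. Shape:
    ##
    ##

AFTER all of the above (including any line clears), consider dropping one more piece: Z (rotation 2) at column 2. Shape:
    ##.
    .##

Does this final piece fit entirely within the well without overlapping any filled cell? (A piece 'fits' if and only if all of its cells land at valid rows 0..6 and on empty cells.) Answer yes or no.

Drop 1: T rot1 at col 3 lands with bottom-row=0; cleared 0 line(s) (total 0); column heights now [0 0 0 3 2 0], max=3
Drop 2: J rot2 at col 1 lands with bottom-row=3; cleared 0 line(s) (total 0); column heights now [0 5 5 5 2 0], max=5
Drop 3: Z rot0 at col 1 lands with bottom-row=5; cleared 0 line(s) (total 0); column heights now [0 7 7 6 2 0], max=7
Drop 4: Z rot3 at col 4 lands with bottom-row=2; cleared 0 line(s) (total 0); column heights now [0 7 7 6 4 5], max=7
Drop 5: O rot2 at col 4 lands with bottom-row=5; cleared 0 line(s) (total 0); column heights now [0 7 7 6 7 7], max=7
Test piece Z rot2 at col 2 (width 3): heights before test = [0 7 7 6 7 7]; fits = False

Answer: no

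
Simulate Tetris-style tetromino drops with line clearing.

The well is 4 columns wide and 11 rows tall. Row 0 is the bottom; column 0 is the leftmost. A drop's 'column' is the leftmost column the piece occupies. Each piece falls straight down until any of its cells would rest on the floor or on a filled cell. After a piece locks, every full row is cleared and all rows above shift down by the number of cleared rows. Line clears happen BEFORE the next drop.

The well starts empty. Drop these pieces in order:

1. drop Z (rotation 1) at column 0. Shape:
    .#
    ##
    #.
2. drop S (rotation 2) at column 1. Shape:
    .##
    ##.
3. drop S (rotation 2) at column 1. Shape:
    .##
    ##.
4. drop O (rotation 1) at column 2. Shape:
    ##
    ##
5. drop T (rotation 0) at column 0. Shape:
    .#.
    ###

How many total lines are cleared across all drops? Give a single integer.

Drop 1: Z rot1 at col 0 lands with bottom-row=0; cleared 0 line(s) (total 0); column heights now [2 3 0 0], max=3
Drop 2: S rot2 at col 1 lands with bottom-row=3; cleared 0 line(s) (total 0); column heights now [2 4 5 5], max=5
Drop 3: S rot2 at col 1 lands with bottom-row=5; cleared 0 line(s) (total 0); column heights now [2 6 7 7], max=7
Drop 4: O rot1 at col 2 lands with bottom-row=7; cleared 0 line(s) (total 0); column heights now [2 6 9 9], max=9
Drop 5: T rot0 at col 0 lands with bottom-row=9; cleared 0 line(s) (total 0); column heights now [10 11 10 9], max=11

Answer: 0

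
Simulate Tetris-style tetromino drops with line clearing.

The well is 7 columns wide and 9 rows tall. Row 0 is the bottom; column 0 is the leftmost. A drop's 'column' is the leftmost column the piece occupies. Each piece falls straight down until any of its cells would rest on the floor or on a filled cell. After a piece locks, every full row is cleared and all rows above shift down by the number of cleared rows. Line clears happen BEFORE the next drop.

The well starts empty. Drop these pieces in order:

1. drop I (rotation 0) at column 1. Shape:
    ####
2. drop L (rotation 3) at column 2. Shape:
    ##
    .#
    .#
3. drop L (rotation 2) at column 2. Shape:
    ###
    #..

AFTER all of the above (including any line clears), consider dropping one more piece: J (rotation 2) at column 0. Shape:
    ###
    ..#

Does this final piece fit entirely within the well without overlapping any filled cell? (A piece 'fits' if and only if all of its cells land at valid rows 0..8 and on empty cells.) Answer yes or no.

Drop 1: I rot0 at col 1 lands with bottom-row=0; cleared 0 line(s) (total 0); column heights now [0 1 1 1 1 0 0], max=1
Drop 2: L rot3 at col 2 lands with bottom-row=1; cleared 0 line(s) (total 0); column heights now [0 1 4 4 1 0 0], max=4
Drop 3: L rot2 at col 2 lands with bottom-row=4; cleared 0 line(s) (total 0); column heights now [0 1 6 6 6 0 0], max=6
Test piece J rot2 at col 0 (width 3): heights before test = [0 1 6 6 6 0 0]; fits = True

Answer: yes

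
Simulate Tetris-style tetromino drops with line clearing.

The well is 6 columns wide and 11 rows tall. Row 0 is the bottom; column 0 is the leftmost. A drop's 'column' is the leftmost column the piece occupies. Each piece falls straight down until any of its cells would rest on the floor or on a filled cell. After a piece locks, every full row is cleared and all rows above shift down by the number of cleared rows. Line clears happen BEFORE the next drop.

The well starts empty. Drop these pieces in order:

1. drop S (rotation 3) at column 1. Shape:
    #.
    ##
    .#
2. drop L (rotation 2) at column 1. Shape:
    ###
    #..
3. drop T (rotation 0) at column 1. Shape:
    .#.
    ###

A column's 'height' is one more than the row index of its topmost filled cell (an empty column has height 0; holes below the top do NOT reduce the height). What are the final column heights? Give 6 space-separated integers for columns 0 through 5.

Answer: 0 6 7 6 0 0

Derivation:
Drop 1: S rot3 at col 1 lands with bottom-row=0; cleared 0 line(s) (total 0); column heights now [0 3 2 0 0 0], max=3
Drop 2: L rot2 at col 1 lands with bottom-row=3; cleared 0 line(s) (total 0); column heights now [0 5 5 5 0 0], max=5
Drop 3: T rot0 at col 1 lands with bottom-row=5; cleared 0 line(s) (total 0); column heights now [0 6 7 6 0 0], max=7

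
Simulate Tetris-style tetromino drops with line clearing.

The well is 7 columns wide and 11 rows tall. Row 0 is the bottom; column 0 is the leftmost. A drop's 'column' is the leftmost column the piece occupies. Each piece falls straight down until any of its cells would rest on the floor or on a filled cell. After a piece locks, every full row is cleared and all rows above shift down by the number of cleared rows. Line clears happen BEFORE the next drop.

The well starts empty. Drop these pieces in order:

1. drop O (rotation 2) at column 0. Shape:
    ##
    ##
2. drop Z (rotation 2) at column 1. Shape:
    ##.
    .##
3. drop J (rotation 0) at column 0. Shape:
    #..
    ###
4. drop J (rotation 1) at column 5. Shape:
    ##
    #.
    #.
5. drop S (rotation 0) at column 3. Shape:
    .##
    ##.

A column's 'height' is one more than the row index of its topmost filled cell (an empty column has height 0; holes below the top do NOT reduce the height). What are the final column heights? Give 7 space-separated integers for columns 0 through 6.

Answer: 5 4 4 3 4 4 3

Derivation:
Drop 1: O rot2 at col 0 lands with bottom-row=0; cleared 0 line(s) (total 0); column heights now [2 2 0 0 0 0 0], max=2
Drop 2: Z rot2 at col 1 lands with bottom-row=1; cleared 0 line(s) (total 0); column heights now [2 3 3 2 0 0 0], max=3
Drop 3: J rot0 at col 0 lands with bottom-row=3; cleared 0 line(s) (total 0); column heights now [5 4 4 2 0 0 0], max=5
Drop 4: J rot1 at col 5 lands with bottom-row=0; cleared 0 line(s) (total 0); column heights now [5 4 4 2 0 3 3], max=5
Drop 5: S rot0 at col 3 lands with bottom-row=2; cleared 0 line(s) (total 0); column heights now [5 4 4 3 4 4 3], max=5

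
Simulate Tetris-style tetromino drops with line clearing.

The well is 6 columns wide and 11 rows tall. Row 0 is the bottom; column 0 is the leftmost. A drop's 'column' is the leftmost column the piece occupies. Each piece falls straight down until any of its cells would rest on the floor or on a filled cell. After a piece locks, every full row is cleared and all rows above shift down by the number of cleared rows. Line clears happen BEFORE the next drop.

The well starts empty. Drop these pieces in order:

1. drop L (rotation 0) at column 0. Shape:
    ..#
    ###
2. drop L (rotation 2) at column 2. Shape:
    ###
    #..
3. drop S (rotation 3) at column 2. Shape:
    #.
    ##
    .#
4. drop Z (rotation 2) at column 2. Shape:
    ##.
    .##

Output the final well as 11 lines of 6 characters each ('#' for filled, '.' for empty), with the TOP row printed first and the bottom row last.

Answer: ......
......
......
..##..
..###.
..##..
...#..
..###.
..#...
..#...
###...

Derivation:
Drop 1: L rot0 at col 0 lands with bottom-row=0; cleared 0 line(s) (total 0); column heights now [1 1 2 0 0 0], max=2
Drop 2: L rot2 at col 2 lands with bottom-row=2; cleared 0 line(s) (total 0); column heights now [1 1 4 4 4 0], max=4
Drop 3: S rot3 at col 2 lands with bottom-row=4; cleared 0 line(s) (total 0); column heights now [1 1 7 6 4 0], max=7
Drop 4: Z rot2 at col 2 lands with bottom-row=6; cleared 0 line(s) (total 0); column heights now [1 1 8 8 7 0], max=8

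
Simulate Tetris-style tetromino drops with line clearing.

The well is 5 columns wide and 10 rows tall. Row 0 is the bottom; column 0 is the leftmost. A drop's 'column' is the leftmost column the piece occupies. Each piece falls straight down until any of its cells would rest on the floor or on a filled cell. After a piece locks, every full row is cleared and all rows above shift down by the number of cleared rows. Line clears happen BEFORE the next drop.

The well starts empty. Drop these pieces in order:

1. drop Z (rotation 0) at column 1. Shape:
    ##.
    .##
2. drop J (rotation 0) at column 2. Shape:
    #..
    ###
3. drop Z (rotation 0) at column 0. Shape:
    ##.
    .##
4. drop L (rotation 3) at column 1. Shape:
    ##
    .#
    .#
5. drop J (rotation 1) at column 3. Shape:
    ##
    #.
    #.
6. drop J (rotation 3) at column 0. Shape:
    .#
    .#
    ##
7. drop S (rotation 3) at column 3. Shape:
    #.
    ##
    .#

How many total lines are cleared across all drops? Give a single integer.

Answer: 1

Derivation:
Drop 1: Z rot0 at col 1 lands with bottom-row=0; cleared 0 line(s) (total 0); column heights now [0 2 2 1 0], max=2
Drop 2: J rot0 at col 2 lands with bottom-row=2; cleared 0 line(s) (total 0); column heights now [0 2 4 3 3], max=4
Drop 3: Z rot0 at col 0 lands with bottom-row=4; cleared 0 line(s) (total 0); column heights now [6 6 5 3 3], max=6
Drop 4: L rot3 at col 1 lands with bottom-row=5; cleared 0 line(s) (total 0); column heights now [6 8 8 3 3], max=8
Drop 5: J rot1 at col 3 lands with bottom-row=3; cleared 1 line(s) (total 1); column heights now [0 7 7 5 3], max=7
Drop 6: J rot3 at col 0 lands with bottom-row=7; cleared 0 line(s) (total 1); column heights now [8 10 7 5 3], max=10
Drop 7: S rot3 at col 3 lands with bottom-row=4; cleared 0 line(s) (total 1); column heights now [8 10 7 7 6], max=10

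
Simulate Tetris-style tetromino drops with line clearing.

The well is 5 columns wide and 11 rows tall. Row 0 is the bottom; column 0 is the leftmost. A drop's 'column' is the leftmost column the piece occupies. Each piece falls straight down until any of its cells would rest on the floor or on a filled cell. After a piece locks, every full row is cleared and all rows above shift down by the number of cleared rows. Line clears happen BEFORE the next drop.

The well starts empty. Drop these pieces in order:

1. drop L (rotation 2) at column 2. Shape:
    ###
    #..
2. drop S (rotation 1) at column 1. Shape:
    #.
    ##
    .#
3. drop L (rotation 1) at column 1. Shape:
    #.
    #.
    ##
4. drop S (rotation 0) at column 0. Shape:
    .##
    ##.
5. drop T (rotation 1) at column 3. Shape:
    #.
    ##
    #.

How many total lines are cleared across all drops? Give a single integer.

Answer: 0

Derivation:
Drop 1: L rot2 at col 2 lands with bottom-row=0; cleared 0 line(s) (total 0); column heights now [0 0 2 2 2], max=2
Drop 2: S rot1 at col 1 lands with bottom-row=2; cleared 0 line(s) (total 0); column heights now [0 5 4 2 2], max=5
Drop 3: L rot1 at col 1 lands with bottom-row=5; cleared 0 line(s) (total 0); column heights now [0 8 6 2 2], max=8
Drop 4: S rot0 at col 0 lands with bottom-row=8; cleared 0 line(s) (total 0); column heights now [9 10 10 2 2], max=10
Drop 5: T rot1 at col 3 lands with bottom-row=2; cleared 0 line(s) (total 0); column heights now [9 10 10 5 4], max=10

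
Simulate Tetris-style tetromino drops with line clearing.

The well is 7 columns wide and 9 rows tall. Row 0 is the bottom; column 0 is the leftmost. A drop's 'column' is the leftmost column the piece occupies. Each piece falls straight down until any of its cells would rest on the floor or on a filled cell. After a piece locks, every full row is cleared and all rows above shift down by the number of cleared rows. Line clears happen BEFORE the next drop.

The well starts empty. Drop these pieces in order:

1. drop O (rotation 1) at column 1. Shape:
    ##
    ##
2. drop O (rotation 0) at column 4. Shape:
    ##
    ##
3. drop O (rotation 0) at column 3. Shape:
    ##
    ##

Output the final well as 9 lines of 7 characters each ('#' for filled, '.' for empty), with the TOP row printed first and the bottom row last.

Answer: .......
.......
.......
.......
.......
...##..
...##..
.##.##.
.##.##.

Derivation:
Drop 1: O rot1 at col 1 lands with bottom-row=0; cleared 0 line(s) (total 0); column heights now [0 2 2 0 0 0 0], max=2
Drop 2: O rot0 at col 4 lands with bottom-row=0; cleared 0 line(s) (total 0); column heights now [0 2 2 0 2 2 0], max=2
Drop 3: O rot0 at col 3 lands with bottom-row=2; cleared 0 line(s) (total 0); column heights now [0 2 2 4 4 2 0], max=4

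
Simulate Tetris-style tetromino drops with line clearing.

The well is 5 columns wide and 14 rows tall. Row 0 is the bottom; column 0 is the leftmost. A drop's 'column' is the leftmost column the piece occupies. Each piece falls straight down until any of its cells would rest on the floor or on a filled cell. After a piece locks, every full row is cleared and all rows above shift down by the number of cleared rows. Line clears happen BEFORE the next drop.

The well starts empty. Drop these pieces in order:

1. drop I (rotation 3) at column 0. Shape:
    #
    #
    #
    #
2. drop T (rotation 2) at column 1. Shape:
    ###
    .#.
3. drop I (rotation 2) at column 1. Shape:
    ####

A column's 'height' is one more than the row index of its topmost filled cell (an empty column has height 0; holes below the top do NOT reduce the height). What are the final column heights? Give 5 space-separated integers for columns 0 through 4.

Drop 1: I rot3 at col 0 lands with bottom-row=0; cleared 0 line(s) (total 0); column heights now [4 0 0 0 0], max=4
Drop 2: T rot2 at col 1 lands with bottom-row=0; cleared 0 line(s) (total 0); column heights now [4 2 2 2 0], max=4
Drop 3: I rot2 at col 1 lands with bottom-row=2; cleared 1 line(s) (total 1); column heights now [3 2 2 2 0], max=3

Answer: 3 2 2 2 0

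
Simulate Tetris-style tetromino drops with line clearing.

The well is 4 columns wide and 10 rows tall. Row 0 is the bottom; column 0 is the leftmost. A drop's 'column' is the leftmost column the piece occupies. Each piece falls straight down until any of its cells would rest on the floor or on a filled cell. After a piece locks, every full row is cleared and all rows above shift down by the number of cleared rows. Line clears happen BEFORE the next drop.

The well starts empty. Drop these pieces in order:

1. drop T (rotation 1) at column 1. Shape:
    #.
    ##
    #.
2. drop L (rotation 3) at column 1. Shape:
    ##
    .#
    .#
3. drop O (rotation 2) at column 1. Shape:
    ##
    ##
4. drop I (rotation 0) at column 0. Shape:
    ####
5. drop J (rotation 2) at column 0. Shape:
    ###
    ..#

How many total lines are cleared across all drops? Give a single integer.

Answer: 1

Derivation:
Drop 1: T rot1 at col 1 lands with bottom-row=0; cleared 0 line(s) (total 0); column heights now [0 3 2 0], max=3
Drop 2: L rot3 at col 1 lands with bottom-row=2; cleared 0 line(s) (total 0); column heights now [0 5 5 0], max=5
Drop 3: O rot2 at col 1 lands with bottom-row=5; cleared 0 line(s) (total 0); column heights now [0 7 7 0], max=7
Drop 4: I rot0 at col 0 lands with bottom-row=7; cleared 1 line(s) (total 1); column heights now [0 7 7 0], max=7
Drop 5: J rot2 at col 0 lands with bottom-row=7; cleared 0 line(s) (total 1); column heights now [9 9 9 0], max=9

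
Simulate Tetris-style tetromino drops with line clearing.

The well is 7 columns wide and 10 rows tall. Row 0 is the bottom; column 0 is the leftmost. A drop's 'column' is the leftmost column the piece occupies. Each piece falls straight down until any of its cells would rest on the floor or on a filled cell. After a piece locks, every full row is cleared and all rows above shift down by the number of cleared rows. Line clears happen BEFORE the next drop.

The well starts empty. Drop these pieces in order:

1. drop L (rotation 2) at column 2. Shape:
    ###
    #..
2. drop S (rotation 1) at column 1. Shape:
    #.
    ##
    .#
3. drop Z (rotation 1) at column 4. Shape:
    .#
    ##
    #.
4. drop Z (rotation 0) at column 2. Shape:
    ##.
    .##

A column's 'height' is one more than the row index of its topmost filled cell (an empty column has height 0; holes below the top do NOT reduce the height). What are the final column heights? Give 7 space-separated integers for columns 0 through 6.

Drop 1: L rot2 at col 2 lands with bottom-row=0; cleared 0 line(s) (total 0); column heights now [0 0 2 2 2 0 0], max=2
Drop 2: S rot1 at col 1 lands with bottom-row=2; cleared 0 line(s) (total 0); column heights now [0 5 4 2 2 0 0], max=5
Drop 3: Z rot1 at col 4 lands with bottom-row=2; cleared 0 line(s) (total 0); column heights now [0 5 4 2 4 5 0], max=5
Drop 4: Z rot0 at col 2 lands with bottom-row=4; cleared 0 line(s) (total 0); column heights now [0 5 6 6 5 5 0], max=6

Answer: 0 5 6 6 5 5 0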